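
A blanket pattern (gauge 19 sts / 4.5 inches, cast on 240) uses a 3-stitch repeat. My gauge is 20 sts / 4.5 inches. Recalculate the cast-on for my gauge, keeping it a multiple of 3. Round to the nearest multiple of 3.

252 stitches.

240 × 20 / 19 = 252.63.
Nearest multiple of 3: 252.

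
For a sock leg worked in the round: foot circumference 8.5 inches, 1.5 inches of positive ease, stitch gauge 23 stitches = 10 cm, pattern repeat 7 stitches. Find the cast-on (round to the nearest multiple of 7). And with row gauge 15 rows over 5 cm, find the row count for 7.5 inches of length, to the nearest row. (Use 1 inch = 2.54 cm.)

Finished = 8.5 + 1.5 = 10 inches.
10 inches × 2.54 = 25.40 cm.
23/10 = 2.3 sts per cm; 25.40 × 2.3 = 58.42 sts.
Nearest multiple of 7 → 56.
7.5 inches = 19.05 cm; × 3 = 57.15 → 57 rows.

Cast on 56 stitches; work 57 rows.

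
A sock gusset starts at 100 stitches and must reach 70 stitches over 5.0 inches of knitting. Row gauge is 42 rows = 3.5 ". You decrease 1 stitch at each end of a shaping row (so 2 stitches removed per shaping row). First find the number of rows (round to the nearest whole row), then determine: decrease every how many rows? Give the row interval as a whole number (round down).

Rows = 5.0 × 12 = 60.0 → 60 rows.
Stitches to remove: 30 → 15 shaping rows (at 2 st each).
60 / 15 = 4.00 → every 4 rows.

Decrease every 4th row.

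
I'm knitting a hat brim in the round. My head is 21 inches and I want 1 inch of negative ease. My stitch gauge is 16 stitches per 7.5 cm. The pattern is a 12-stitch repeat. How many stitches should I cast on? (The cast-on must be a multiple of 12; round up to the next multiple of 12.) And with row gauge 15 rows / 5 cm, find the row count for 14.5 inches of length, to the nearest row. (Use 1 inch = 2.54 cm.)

Cast on 120 stitches; work 110 rows.

Finished = 21 − 1 = 20 inches.
20 inches × 2.54 = 50.80 cm.
16/7.5 = 2.133 sts per cm; 50.80 × 2.133 = 108.37 sts.
Next multiple of 12 → 120.
14.5 inches = 36.83 cm; × 3 = 110.49 → 110 rows.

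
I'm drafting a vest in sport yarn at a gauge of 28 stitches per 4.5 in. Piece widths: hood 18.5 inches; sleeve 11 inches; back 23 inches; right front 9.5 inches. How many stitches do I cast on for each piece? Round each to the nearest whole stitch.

hood 115; sleeve 68; back 143; right front 59.

Rate = 28/4.5 = 6.222 sts per in.
hood: 18.5 × 6.222 = 115.11 → 115.
sleeve: 11 × 6.222 = 68.44 → 68.
back: 23 × 6.222 = 143.11 → 143.
right front: 9.5 × 6.222 = 59.11 → 59.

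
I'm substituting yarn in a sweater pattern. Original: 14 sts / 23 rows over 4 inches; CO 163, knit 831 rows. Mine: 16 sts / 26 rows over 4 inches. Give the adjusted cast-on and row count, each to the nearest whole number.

Stitches: 163 × 16/14 = 186.29 → 186.
Rows: 831 × 26/23 = 939.39 → 939.

Cast on 186 stitches; work 939 rows.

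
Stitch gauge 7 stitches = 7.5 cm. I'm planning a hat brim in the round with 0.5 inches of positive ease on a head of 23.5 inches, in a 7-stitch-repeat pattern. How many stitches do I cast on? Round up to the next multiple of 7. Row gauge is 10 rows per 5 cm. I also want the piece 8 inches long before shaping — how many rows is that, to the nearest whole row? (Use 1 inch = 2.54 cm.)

Finished = 23.5 + 0.5 = 24 inches.
24 inches × 2.54 = 60.96 cm.
7/7.5 = 0.933 sts per cm; 60.96 × 0.933 = 56.90 sts.
Next multiple of 7 → 63.
8 inches = 20.32 cm; × 2 = 40.64 → 41 rows.

Cast on 63 stitches; work 41 rows.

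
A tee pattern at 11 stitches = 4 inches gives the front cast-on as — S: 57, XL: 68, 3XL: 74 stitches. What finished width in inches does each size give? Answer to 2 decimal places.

11/4 = 2.75 sts per in.
S: 57 / 2.75 = 20.727 → 20.73 in.
XL: 68 / 2.75 = 24.727 → 24.73 in.
3XL: 74 / 2.75 = 26.909 → 26.91 in.

S 20.73 inches; XL 24.73 inches; 3XL 26.91 inches.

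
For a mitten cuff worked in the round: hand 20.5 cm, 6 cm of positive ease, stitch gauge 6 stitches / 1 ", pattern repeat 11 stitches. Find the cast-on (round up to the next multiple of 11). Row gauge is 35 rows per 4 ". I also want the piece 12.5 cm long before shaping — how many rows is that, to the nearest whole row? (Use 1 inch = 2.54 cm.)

Cast on 66 stitches; work 43 rows.

Finished = 20.5 + 6 = 26.5 cm.
26.5 cm × 1/2.54 = 10.43 inches.
6/1 = 6 sts per in; 10.43 × 6 = 62.60 sts.
Next multiple of 11 → 66.
12.5 cm = 4.92 inches; × 8.75 = 43.06 → 43 rows.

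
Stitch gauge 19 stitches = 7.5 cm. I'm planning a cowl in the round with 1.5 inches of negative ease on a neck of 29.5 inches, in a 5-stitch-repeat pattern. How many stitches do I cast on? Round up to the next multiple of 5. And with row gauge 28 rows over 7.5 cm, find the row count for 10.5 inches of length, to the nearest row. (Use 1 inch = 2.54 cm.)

Finished = 29.5 − 1.5 = 28 inches.
28 inches × 2.54 = 71.12 cm.
19/7.5 = 2.533 sts per cm; 71.12 × 2.533 = 180.17 sts.
Next multiple of 5 → 185.
10.5 inches = 26.67 cm; × 3.733 = 99.57 → 100 rows.

Cast on 185 stitches; work 100 rows.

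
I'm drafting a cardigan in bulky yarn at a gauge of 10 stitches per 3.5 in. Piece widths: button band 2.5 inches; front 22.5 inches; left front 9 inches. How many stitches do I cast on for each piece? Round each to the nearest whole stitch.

Rate = 10/3.5 = 2.857 sts per in.
button band: 2.5 × 2.857 = 7.14 → 7.
front: 22.5 × 2.857 = 64.29 → 64.
left front: 9 × 2.857 = 25.71 → 26.

button band 7; front 64; left front 26.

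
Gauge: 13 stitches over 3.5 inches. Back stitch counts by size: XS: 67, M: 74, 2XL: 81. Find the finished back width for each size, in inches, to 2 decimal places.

13/3.5 = 3.714 sts per in.
XS: 67 / 3.714 = 18.038 → 18.04 in.
M: 74 / 3.714 = 19.923 → 19.92 in.
2XL: 81 / 3.714 = 21.808 → 21.81 in.

XS 18.04 inches; M 19.92 inches; 2XL 21.81 inches.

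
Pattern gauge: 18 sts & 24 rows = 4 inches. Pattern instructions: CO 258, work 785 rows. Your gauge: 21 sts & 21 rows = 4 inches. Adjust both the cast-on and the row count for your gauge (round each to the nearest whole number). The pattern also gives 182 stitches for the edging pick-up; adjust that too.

Stitches: 258 × 21/18 = 301.00 → 301.
Rows: 785 × 21/24 = 686.88 → 687.
edging pick-up: 182 × 21/18 = 212.33 → 212.

Cast on 301 stitches; work 687 rows; edging pick-up 212 stitches.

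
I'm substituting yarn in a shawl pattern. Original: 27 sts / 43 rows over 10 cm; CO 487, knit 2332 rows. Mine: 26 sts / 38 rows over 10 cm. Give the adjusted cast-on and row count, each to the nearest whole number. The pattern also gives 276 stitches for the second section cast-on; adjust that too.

Cast on 469 stitches; work 2061 rows; second section cast-on 266 stitches.

Stitches: 487 × 26/27 = 468.96 → 469.
Rows: 2332 × 38/43 = 2060.84 → 2061.
second section cast-on: 276 × 26/27 = 265.78 → 266.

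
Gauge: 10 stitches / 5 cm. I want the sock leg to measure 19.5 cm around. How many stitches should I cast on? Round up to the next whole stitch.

10 stitches / 5 cm = 2 stitches per cm.
19.5 × 2 = 39.00 stitches.

39 stitches.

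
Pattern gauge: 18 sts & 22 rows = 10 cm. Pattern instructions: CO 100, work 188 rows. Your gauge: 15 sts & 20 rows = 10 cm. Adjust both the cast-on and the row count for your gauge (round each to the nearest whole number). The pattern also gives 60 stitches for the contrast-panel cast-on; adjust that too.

Stitches: 100 × 15/18 = 83.33 → 83.
Rows: 188 × 20/22 = 170.91 → 171.
contrast-panel cast-on: 60 × 15/18 = 50.00 → 50.

Cast on 83 stitches; work 171 rows; contrast-panel cast-on 50 stitches.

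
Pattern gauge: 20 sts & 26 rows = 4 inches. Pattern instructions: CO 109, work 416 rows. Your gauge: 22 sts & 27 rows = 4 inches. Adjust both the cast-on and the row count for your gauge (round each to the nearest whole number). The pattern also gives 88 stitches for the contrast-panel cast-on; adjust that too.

Stitches: 109 × 22/20 = 119.90 → 120.
Rows: 416 × 27/26 = 432.00 → 432.
contrast-panel cast-on: 88 × 22/20 = 96.80 → 97.

Cast on 120 stitches; work 432 rows; contrast-panel cast-on 97 stitches.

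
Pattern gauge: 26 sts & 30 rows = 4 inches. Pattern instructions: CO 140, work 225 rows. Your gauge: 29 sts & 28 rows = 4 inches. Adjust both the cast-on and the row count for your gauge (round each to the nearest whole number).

Stitches: 140 × 29/26 = 156.15 → 156.
Rows: 225 × 28/30 = 210.00 → 210.

Cast on 156 stitches; work 210 rows.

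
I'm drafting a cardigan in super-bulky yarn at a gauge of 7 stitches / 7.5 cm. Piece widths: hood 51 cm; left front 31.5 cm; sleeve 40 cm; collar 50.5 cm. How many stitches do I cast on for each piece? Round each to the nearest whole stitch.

Rate = 7/7.5 = 0.933 sts per cm.
hood: 51 × 0.933 = 47.60 → 48.
left front: 31.5 × 0.933 = 29.40 → 29.
sleeve: 40 × 0.933 = 37.33 → 37.
collar: 50.5 × 0.933 = 47.13 → 47.

hood 48; left front 29; sleeve 37; collar 47.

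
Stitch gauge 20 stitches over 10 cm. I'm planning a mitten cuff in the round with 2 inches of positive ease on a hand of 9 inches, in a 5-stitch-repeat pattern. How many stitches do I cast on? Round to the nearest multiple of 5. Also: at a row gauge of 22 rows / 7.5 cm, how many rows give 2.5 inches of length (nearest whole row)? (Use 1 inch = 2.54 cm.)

Finished = 9 + 2 = 11 inches.
11 inches × 2.54 = 27.94 cm.
20/10 = 2 sts per cm; 27.94 × 2 = 55.88 sts.
Nearest multiple of 5 → 55.
2.5 inches = 6.35 cm; × 2.933 = 18.63 → 19 rows.

Cast on 55 stitches; work 19 rows.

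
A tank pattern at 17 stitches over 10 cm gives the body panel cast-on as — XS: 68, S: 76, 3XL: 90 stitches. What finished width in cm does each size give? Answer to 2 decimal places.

17/10 = 1.7 sts per cm.
XS: 68 / 1.7 = 40.000 → 40.00 cm.
S: 76 / 1.7 = 44.706 → 44.71 cm.
3XL: 90 / 1.7 = 52.941 → 52.94 cm.

XS 40.00 cm; S 44.71 cm; 3XL 52.94 cm.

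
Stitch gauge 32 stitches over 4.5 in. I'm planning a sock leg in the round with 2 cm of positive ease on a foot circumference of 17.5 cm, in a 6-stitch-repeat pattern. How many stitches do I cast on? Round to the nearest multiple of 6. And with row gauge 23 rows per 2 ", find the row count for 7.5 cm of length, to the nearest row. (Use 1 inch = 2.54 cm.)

Finished = 17.5 + 2 = 19.5 cm.
19.5 cm × 1/2.54 = 7.68 inches.
32/4.5 = 7.111 sts per in; 7.68 × 7.111 = 54.59 sts.
Nearest multiple of 6 → 54.
7.5 cm = 2.95 inches; × 11.5 = 33.96 → 34 rows.

Cast on 54 stitches; work 34 rows.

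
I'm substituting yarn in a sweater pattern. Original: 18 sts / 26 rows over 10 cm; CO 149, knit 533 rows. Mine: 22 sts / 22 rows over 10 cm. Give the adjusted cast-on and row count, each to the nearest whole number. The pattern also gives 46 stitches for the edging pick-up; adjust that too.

Cast on 182 stitches; work 451 rows; edging pick-up 56 stitches.

Stitches: 149 × 22/18 = 182.11 → 182.
Rows: 533 × 22/26 = 451.00 → 451.
edging pick-up: 46 × 22/18 = 56.22 → 56.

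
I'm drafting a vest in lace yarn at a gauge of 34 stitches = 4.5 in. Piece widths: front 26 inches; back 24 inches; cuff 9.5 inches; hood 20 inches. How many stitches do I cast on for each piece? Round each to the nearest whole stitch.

Rate = 34/4.5 = 7.556 sts per in.
front: 26 × 7.556 = 196.44 → 196.
back: 24 × 7.556 = 181.33 → 181.
cuff: 9.5 × 7.556 = 71.78 → 72.
hood: 20 × 7.556 = 151.11 → 151.

front 196; back 181; cuff 72; hood 151.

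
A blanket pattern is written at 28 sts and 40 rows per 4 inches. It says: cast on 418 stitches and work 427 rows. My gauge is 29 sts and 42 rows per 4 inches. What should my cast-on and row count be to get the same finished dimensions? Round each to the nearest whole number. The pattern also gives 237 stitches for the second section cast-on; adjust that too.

Cast on 433 stitches; work 448 rows; second section cast-on 245 stitches.

Stitches: 418 × 29/28 = 432.93 → 433.
Rows: 427 × 42/40 = 448.35 → 448.
second section cast-on: 237 × 29/28 = 245.46 → 245.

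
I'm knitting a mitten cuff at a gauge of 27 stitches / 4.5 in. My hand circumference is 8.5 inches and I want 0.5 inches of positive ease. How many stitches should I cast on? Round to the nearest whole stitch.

Finished = 8.5 + 0.5 = 9 in.
27 / 4.5 = 6 sts per inch.
9.00 × 6 = 54.00 sts.

Cast on 54 stitches.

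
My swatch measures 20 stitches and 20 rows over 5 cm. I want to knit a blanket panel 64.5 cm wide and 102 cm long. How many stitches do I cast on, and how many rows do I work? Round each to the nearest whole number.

Stitch gauge = 20/5 = 4 sts/cm; 64.5 × 4 = 258.00 → 258 sts.
Row gauge = 20/5 = 4 rows/cm; 102 × 4 = 408.00 → 408 rows.

Cast on 258 stitches and work 408 rows.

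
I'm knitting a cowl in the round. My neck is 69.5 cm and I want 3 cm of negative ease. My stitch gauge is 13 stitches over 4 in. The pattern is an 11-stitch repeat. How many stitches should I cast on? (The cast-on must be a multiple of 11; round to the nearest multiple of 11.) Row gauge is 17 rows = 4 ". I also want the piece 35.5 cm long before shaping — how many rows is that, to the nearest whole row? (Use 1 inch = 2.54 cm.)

Cast on 88 stitches; work 59 rows.

Finished = 69.5 − 3 = 66.5 cm.
66.5 cm × 1/2.54 = 26.18 inches.
13/4 = 3.25 sts per in; 26.18 × 3.25 = 85.09 sts.
Nearest multiple of 11 → 88.
35.5 cm = 13.98 inches; × 4.25 = 59.40 → 59 rows.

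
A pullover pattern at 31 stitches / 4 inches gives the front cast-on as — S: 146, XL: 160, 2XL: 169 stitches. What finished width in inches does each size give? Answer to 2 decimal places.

31/4 = 7.75 sts per in.
S: 146 / 7.75 = 18.839 → 18.84 in.
XL: 160 / 7.75 = 20.645 → 20.65 in.
2XL: 169 / 7.75 = 21.806 → 21.81 in.

S 18.84 inches; XL 20.65 inches; 2XL 21.81 inches.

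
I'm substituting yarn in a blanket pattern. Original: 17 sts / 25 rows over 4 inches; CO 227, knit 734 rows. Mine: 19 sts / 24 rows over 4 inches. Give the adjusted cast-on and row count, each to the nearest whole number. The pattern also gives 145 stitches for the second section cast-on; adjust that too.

Stitches: 227 × 19/17 = 253.71 → 254.
Rows: 734 × 24/25 = 704.64 → 705.
second section cast-on: 145 × 19/17 = 162.06 → 162.

Cast on 254 stitches; work 705 rows; second section cast-on 162 stitches.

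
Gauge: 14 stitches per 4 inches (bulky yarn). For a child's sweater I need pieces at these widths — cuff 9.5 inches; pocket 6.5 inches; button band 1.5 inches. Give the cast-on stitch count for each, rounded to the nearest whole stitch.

cuff 33; pocket 23; button band 5.

Rate = 14/4 = 3.5 sts per in.
cuff: 9.5 × 3.5 = 33.25 → 33.
pocket: 6.5 × 3.5 = 22.75 → 23.
button band: 1.5 × 3.5 = 5.25 → 5.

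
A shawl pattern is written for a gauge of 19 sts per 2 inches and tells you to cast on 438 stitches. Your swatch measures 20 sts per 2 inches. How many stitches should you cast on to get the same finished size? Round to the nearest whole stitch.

Cast on 461 stitches.

Scale factor = 20 / 19 = 1.053.
438 × 20 / 19 = 461.05 sts.
→ 461 sts.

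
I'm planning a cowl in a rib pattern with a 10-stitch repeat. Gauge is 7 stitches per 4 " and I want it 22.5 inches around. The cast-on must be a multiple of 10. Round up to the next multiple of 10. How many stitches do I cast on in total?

40 stitches.

7 / 4 = 1.75 sts per inch.
22.5 × 1.75 = 39.38 sts.
Next multiple of 10: 40.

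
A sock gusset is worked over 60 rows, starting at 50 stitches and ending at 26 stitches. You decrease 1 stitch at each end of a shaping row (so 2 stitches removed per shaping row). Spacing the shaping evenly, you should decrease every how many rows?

Decrease every 5th row.

Stitches to remove: |26 − 50| = 24.
Shaping rows needed: 24 / 2 = 12.
60 rows / 12 = every 5 rows.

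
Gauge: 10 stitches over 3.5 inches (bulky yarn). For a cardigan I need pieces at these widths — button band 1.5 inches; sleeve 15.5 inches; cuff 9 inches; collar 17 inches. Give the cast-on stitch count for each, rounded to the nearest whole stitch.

Rate = 10/3.5 = 2.857 sts per in.
button band: 1.5 × 2.857 = 4.29 → 4.
sleeve: 15.5 × 2.857 = 44.29 → 44.
cuff: 9 × 2.857 = 25.71 → 26.
collar: 17 × 2.857 = 48.57 → 49.

button band 4; sleeve 44; cuff 26; collar 49.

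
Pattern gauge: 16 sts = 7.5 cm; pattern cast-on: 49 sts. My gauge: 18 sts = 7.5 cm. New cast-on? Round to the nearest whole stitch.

Scale factor = 18 / 16 = 1.125.
49 × 18 / 16 = 55.12 sts.
→ 55 sts.

Cast on 55 stitches.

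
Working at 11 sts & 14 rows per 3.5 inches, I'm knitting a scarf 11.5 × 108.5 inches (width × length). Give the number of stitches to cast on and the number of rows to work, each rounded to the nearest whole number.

Cast on 36 stitches and work 434 rows.

Stitch gauge = 11/3.5 = 3.143 sts/in; 11.5 × 3.143 = 36.14 → 36 sts.
Row gauge = 14/3.5 = 4 rows/in; 108.5 × 4 = 434.00 → 434 rows.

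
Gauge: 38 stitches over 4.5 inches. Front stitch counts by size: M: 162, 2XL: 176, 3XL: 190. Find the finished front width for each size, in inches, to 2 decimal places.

38/4.5 = 8.444 sts per in.
M: 162 / 8.444 = 19.184 → 19.18 in.
2XL: 176 / 8.444 = 20.842 → 20.84 in.
3XL: 190 / 8.444 = 22.500 → 22.50 in.

M 19.18 inches; 2XL 20.84 inches; 3XL 22.50 inches.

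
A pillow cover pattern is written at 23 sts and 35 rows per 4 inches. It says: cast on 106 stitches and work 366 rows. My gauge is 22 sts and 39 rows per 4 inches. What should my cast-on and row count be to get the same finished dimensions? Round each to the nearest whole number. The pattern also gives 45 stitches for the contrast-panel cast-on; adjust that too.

Stitches: 106 × 22/23 = 101.39 → 101.
Rows: 366 × 39/35 = 407.83 → 408.
contrast-panel cast-on: 45 × 22/23 = 43.04 → 43.

Cast on 101 stitches; work 408 rows; contrast-panel cast-on 43 stitches.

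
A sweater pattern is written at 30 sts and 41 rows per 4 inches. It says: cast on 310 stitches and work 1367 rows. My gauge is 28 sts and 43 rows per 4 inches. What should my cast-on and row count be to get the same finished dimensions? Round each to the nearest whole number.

Stitches: 310 × 28/30 = 289.33 → 289.
Rows: 1367 × 43/41 = 1433.68 → 1434.

Cast on 289 stitches; work 1434 rows.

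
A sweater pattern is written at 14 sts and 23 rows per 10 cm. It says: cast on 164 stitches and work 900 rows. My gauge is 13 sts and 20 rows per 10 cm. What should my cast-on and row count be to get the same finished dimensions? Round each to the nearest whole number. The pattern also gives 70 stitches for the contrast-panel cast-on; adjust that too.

Cast on 152 stitches; work 783 rows; contrast-panel cast-on 65 stitches.

Stitches: 164 × 13/14 = 152.29 → 152.
Rows: 900 × 20/23 = 782.61 → 783.
contrast-panel cast-on: 70 × 13/14 = 65.00 → 65.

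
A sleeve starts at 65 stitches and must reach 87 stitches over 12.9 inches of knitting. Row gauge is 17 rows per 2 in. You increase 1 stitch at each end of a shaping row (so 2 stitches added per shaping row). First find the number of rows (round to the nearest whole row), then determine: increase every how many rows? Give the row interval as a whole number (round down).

Increase every 10th row.

Rows = 12.9 × 8.5 = 109.7 → 110 rows.
Stitches to add: 22 → 11 shaping rows (at 2 st each).
110 / 11 = 10.00 → every 10 rows.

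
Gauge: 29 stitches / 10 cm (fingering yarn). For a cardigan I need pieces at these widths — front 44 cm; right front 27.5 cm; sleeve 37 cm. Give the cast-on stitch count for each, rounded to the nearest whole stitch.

front 128; right front 80; sleeve 107.

Rate = 29/10 = 2.9 sts per cm.
front: 44 × 2.9 = 127.60 → 128.
right front: 27.5 × 2.9 = 79.75 → 80.
sleeve: 37 × 2.9 = 107.30 → 107.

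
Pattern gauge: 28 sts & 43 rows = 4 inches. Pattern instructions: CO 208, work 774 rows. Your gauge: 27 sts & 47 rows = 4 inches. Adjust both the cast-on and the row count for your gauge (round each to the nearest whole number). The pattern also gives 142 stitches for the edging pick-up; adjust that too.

Stitches: 208 × 27/28 = 200.57 → 201.
Rows: 774 × 47/43 = 846.00 → 846.
edging pick-up: 142 × 27/28 = 136.93 → 137.

Cast on 201 stitches; work 846 rows; edging pick-up 137 stitches.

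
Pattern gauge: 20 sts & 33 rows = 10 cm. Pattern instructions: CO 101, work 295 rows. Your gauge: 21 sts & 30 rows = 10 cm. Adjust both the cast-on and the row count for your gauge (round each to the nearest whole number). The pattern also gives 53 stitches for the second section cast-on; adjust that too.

Cast on 106 stitches; work 268 rows; second section cast-on 56 stitches.

Stitches: 101 × 21/20 = 106.05 → 106.
Rows: 295 × 30/33 = 268.18 → 268.
second section cast-on: 53 × 21/20 = 55.65 → 56.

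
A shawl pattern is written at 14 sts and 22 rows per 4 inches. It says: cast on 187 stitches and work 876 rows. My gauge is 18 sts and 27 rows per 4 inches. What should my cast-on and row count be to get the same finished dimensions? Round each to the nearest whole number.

Stitches: 187 × 18/14 = 240.43 → 240.
Rows: 876 × 27/22 = 1075.09 → 1075.

Cast on 240 stitches; work 1075 rows.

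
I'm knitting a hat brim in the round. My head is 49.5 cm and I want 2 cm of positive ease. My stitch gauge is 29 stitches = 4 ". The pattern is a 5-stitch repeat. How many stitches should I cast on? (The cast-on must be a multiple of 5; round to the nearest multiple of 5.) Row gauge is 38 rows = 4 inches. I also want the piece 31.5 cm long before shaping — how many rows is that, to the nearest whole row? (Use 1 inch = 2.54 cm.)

Finished = 49.5 + 2 = 51.5 cm.
51.5 cm × 1/2.54 = 20.28 inches.
29/4 = 7.25 sts per in; 20.28 × 7.25 = 147.00 sts.
Nearest multiple of 5 → 145.
31.5 cm = 12.40 inches; × 9.5 = 117.81 → 118 rows.

Cast on 145 stitches; work 118 rows.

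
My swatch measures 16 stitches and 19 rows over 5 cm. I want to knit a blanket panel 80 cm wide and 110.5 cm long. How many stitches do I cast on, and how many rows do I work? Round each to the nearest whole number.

Cast on 256 stitches and work 420 rows.

Stitch gauge = 16/5 = 3.2 sts/cm; 80 × 3.2 = 256.00 → 256 sts.
Row gauge = 19/5 = 3.8 rows/cm; 110.5 × 3.8 = 419.90 → 420 rows.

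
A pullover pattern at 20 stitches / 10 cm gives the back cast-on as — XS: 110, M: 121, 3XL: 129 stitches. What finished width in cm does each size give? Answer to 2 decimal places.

20/10 = 2 sts per cm.
XS: 110 / 2 = 55.000 → 55.00 cm.
M: 121 / 2 = 60.500 → 60.50 cm.
3XL: 129 / 2 = 64.500 → 64.50 cm.

XS 55.00 cm; M 60.50 cm; 3XL 64.50 cm.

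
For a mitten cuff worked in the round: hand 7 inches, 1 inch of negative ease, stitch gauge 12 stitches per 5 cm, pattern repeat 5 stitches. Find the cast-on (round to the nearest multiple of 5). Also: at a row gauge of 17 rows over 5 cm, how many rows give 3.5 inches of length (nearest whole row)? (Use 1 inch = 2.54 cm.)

Cast on 35 stitches; work 30 rows.

Finished = 7 − 1 = 6 inches.
6 inches × 2.54 = 15.24 cm.
12/5 = 2.4 sts per cm; 15.24 × 2.4 = 36.58 sts.
Nearest multiple of 5 → 35.
3.5 inches = 8.89 cm; × 3.4 = 30.23 → 30 rows.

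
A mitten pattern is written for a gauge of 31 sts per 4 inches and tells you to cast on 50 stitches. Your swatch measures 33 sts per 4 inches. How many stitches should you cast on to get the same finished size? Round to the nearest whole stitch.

Cast on 53 stitches.

Scale factor = 33 / 31 = 1.065.
50 × 33 / 31 = 53.23 sts.
→ 53 sts.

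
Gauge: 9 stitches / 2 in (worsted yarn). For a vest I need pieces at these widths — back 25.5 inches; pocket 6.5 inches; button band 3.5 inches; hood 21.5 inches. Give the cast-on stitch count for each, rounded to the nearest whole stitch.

back 115; pocket 29; button band 16; hood 97.

Rate = 9/2 = 4.5 sts per in.
back: 25.5 × 4.5 = 114.75 → 115.
pocket: 6.5 × 4.5 = 29.25 → 29.
button band: 3.5 × 4.5 = 15.75 → 16.
hood: 21.5 × 4.5 = 96.75 → 97.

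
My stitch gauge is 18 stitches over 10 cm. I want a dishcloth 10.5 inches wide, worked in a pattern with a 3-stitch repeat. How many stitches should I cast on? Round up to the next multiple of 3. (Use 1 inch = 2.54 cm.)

Cast on 51 stitches.

10.5 in = 10.5 × 2.54 = 26.67 cm.
18 / 10 = 1.8 sts/cm.
26.67 × 1.8 = 48.01 sts.
→ 51.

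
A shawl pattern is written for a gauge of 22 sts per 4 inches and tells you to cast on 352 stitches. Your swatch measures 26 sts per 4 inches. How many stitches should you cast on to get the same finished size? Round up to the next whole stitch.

Scale factor = 26 / 22 = 1.182.
352 × 26 / 22 = 416.00 sts.

CO 416 sts.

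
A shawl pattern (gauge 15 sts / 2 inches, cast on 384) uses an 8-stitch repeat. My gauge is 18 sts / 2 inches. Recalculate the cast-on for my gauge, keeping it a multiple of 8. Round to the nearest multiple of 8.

CO 464 sts.

384 × 18 / 15 = 460.80.
Nearest multiple of 8: 464.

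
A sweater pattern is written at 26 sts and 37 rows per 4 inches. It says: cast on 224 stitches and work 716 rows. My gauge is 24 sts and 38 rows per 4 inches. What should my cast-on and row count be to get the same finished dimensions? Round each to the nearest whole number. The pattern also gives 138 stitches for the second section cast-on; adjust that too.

Cast on 207 stitches; work 735 rows; second section cast-on 127 stitches.

Stitches: 224 × 24/26 = 206.77 → 207.
Rows: 716 × 38/37 = 735.35 → 735.
second section cast-on: 138 × 24/26 = 127.38 → 127.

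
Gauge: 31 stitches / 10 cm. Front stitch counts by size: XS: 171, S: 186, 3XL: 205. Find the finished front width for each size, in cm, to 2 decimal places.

31/10 = 3.1 sts per cm.
XS: 171 / 3.1 = 55.161 → 55.16 cm.
S: 186 / 3.1 = 60.000 → 60.00 cm.
3XL: 205 / 3.1 = 66.129 → 66.13 cm.

XS 55.16 cm; S 60.00 cm; 3XL 66.13 cm.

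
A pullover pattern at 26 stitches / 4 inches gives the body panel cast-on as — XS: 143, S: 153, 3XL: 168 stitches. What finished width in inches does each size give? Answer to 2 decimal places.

26/4 = 6.5 sts per in.
XS: 143 / 6.5 = 22.000 → 22.00 in.
S: 153 / 6.5 = 23.538 → 23.54 in.
3XL: 168 / 6.5 = 25.846 → 25.85 in.

XS 22.00 inches; S 23.54 inches; 3XL 25.85 inches.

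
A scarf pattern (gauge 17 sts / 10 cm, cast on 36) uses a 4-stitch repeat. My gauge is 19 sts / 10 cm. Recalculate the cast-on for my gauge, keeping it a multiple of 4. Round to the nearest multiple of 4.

36 × 19 / 17 = 40.24.
Nearest multiple of 4: 40.

40 stitches.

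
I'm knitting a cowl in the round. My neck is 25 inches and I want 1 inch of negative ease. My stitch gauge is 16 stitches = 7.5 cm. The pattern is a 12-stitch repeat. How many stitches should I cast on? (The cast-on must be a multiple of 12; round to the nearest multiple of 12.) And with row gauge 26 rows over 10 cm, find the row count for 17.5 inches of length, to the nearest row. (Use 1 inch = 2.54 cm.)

Cast on 132 stitches; work 116 rows.

Finished = 25 − 1 = 24 inches.
24 inches × 2.54 = 60.96 cm.
16/7.5 = 2.133 sts per cm; 60.96 × 2.133 = 130.05 sts.
Nearest multiple of 12 → 132.
17.5 inches = 44.45 cm; × 2.6 = 115.57 → 116 rows.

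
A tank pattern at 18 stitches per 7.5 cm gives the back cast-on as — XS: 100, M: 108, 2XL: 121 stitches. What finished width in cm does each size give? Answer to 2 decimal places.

XS 41.67 cm; M 45.00 cm; 2XL 50.42 cm.

18/7.5 = 2.4 sts per cm.
XS: 100 / 2.4 = 41.667 → 41.67 cm.
M: 108 / 2.4 = 45.000 → 45.00 cm.
2XL: 121 / 2.4 = 50.417 → 50.42 cm.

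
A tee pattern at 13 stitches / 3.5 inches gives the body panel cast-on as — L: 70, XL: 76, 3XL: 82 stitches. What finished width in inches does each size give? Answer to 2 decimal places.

L 18.85 inches; XL 20.46 inches; 3XL 22.08 inches.

13/3.5 = 3.714 sts per in.
L: 70 / 3.714 = 18.846 → 18.85 in.
XL: 76 / 3.714 = 20.462 → 20.46 in.
3XL: 82 / 3.714 = 22.077 → 22.08 in.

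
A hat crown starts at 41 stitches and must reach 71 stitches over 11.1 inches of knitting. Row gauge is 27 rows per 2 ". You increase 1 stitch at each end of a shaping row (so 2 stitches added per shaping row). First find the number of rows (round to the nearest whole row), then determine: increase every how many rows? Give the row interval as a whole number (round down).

Rows = 11.1 × 13.5 = 149.8 → 150 rows.
Stitches to add: 30 → 15 shaping rows (at 2 st each).
150 / 15 = 10.00 → every 10 rows.

Increase every 10th row.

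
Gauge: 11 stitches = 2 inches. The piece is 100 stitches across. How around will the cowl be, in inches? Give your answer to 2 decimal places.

11 stitches / 2 inch = 5.5 stitches per inch.
100 / 5.5 = 18.182 inches.

18.18 inches.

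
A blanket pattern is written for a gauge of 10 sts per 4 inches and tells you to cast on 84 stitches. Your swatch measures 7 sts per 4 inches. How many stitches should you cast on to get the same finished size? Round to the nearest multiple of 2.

Scale factor = 7 / 10 = 0.700.
84 × 7 / 10 = 58.80 sts.
→ 58 sts.

CO 58 sts.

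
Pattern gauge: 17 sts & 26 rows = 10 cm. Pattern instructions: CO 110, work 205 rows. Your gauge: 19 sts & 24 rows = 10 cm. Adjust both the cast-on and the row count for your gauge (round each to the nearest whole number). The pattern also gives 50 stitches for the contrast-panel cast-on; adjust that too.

Cast on 123 stitches; work 189 rows; contrast-panel cast-on 56 stitches.

Stitches: 110 × 19/17 = 122.94 → 123.
Rows: 205 × 24/26 = 189.23 → 189.
contrast-panel cast-on: 50 × 19/17 = 55.88 → 56.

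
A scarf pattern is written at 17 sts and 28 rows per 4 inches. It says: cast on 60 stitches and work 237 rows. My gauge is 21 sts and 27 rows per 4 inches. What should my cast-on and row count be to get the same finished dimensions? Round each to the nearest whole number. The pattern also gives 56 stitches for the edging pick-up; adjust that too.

Stitches: 60 × 21/17 = 74.12 → 74.
Rows: 237 × 27/28 = 228.54 → 229.
edging pick-up: 56 × 21/17 = 69.18 → 69.

Cast on 74 stitches; work 229 rows; edging pick-up 69 stitches.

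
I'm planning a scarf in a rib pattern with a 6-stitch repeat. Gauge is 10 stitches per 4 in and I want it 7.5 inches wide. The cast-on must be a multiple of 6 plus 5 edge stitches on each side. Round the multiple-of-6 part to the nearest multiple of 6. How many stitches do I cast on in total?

16 stitches.

10 / 4 = 2.5 sts per inch.
7.5 × 2.5 = 18.75 sts.
Less 10 edge sts → 8.75 for the repeat.
Nearest multiple of 6: 6.
Add back 10 edge sts → 16.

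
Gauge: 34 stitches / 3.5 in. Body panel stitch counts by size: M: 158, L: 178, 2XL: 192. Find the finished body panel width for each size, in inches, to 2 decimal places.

M 16.26 inches; L 18.32 inches; 2XL 19.76 inches.

34/3.5 = 9.714 sts per in.
M: 158 / 9.714 = 16.265 → 16.26 in.
L: 178 / 9.714 = 18.324 → 18.32 in.
2XL: 192 / 9.714 = 19.765 → 19.76 in.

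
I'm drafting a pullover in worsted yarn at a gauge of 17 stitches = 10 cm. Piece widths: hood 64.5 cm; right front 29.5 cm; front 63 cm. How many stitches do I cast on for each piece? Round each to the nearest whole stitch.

Rate = 17/10 = 1.7 sts per cm.
hood: 64.5 × 1.7 = 109.65 → 110.
right front: 29.5 × 1.7 = 50.15 → 50.
front: 63 × 1.7 = 107.10 → 107.

hood 110; right front 50; front 107.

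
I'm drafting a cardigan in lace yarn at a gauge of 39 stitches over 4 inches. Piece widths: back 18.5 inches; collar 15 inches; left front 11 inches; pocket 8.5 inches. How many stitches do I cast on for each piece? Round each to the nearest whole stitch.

Rate = 39/4 = 9.75 sts per in.
back: 18.5 × 9.75 = 180.38 → 180.
collar: 15 × 9.75 = 146.25 → 146.
left front: 11 × 9.75 = 107.25 → 107.
pocket: 8.5 × 9.75 = 82.88 → 83.

back 180; collar 146; left front 107; pocket 83.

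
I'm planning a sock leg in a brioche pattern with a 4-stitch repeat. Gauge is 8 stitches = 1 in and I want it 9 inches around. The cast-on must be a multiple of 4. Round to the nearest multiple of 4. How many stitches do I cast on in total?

Cast on 72 stitches.

8 / 1 = 8 sts per inch.
9 × 8 = 72.00 sts.
Nearest multiple of 4: 72.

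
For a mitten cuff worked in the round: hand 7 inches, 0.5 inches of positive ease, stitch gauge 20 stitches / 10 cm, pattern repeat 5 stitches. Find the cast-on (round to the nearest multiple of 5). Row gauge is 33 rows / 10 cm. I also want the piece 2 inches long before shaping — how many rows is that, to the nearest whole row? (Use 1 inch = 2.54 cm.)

Cast on 40 stitches; work 17 rows.

Finished = 7 + 0.5 = 7.5 inches.
7.5 inches × 2.54 = 19.05 cm.
20/10 = 2 sts per cm; 19.05 × 2 = 38.10 sts.
Nearest multiple of 5 → 40.
2 inches = 5.08 cm; × 3.3 = 16.76 → 17 rows.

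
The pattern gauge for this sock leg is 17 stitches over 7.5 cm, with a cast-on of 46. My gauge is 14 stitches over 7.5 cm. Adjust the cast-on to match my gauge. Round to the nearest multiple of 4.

Cast on 36 stitches.

Scale factor = 14 / 17 = 0.824.
46 × 14 / 17 = 37.88 sts.
→ 36 sts.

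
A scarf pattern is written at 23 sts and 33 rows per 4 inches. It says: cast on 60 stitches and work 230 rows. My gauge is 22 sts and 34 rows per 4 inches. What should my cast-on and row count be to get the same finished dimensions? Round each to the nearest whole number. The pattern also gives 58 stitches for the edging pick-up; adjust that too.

Cast on 57 stitches; work 237 rows; edging pick-up 55 stitches.

Stitches: 60 × 22/23 = 57.39 → 57.
Rows: 230 × 34/33 = 236.97 → 237.
edging pick-up: 58 × 22/23 = 55.48 → 55.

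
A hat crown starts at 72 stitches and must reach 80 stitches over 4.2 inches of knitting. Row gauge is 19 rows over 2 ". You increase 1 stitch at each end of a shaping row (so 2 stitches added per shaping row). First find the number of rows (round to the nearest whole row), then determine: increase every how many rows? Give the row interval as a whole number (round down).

Increase every 10th row.

Rows = 4.2 × 9.5 = 39.9 → 40 rows.
Stitches to add: 8 → 4 shaping rows (at 2 st each).
40 / 4 = 10.00 → every 10 rows.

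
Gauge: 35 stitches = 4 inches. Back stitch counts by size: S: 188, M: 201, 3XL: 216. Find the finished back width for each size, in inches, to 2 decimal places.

35/4 = 8.75 sts per in.
S: 188 / 8.75 = 21.486 → 21.49 in.
M: 201 / 8.75 = 22.971 → 22.97 in.
3XL: 216 / 8.75 = 24.686 → 24.69 in.

S 21.49 inches; M 22.97 inches; 3XL 24.69 inches.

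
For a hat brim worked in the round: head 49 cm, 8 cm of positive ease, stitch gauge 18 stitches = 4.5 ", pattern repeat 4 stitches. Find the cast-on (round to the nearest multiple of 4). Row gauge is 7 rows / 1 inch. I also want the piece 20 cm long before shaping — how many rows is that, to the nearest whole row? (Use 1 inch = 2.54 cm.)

Finished = 49 + 8 = 57 cm.
57 cm × 1/2.54 = 22.44 inches.
18/4.5 = 4 sts per in; 22.44 × 4 = 89.76 sts.
Nearest multiple of 4 → 88.
20 cm = 7.87 inches; × 7 = 55.12 → 55 rows.

Cast on 88 stitches; work 55 rows.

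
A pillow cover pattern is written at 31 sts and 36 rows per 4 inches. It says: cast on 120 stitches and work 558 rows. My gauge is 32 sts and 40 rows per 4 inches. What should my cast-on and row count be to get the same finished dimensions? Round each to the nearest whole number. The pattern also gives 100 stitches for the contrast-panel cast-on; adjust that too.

Cast on 124 stitches; work 620 rows; contrast-panel cast-on 103 stitches.

Stitches: 120 × 32/31 = 123.87 → 124.
Rows: 558 × 40/36 = 620.00 → 620.
contrast-panel cast-on: 100 × 32/31 = 103.23 → 103.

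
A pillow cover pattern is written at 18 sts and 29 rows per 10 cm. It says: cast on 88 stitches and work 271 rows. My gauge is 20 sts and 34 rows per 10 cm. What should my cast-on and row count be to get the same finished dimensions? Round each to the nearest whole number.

Stitches: 88 × 20/18 = 97.78 → 98.
Rows: 271 × 34/29 = 317.72 → 318.

Cast on 98 stitches; work 318 rows.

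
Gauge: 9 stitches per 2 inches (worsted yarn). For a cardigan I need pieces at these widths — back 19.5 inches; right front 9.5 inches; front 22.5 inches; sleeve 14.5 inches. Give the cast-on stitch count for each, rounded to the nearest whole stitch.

Rate = 9/2 = 4.5 sts per in.
back: 19.5 × 4.5 = 87.75 → 88.
right front: 9.5 × 4.5 = 42.75 → 43.
front: 22.5 × 4.5 = 101.25 → 101.
sleeve: 14.5 × 4.5 = 65.25 → 65.

back 88; right front 43; front 101; sleeve 65.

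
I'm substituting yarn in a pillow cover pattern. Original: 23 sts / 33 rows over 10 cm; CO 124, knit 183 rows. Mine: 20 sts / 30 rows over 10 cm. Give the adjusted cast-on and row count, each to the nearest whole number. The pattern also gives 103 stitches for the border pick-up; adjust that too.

Cast on 108 stitches; work 166 rows; border pick-up 90 stitches.

Stitches: 124 × 20/23 = 107.83 → 108.
Rows: 183 × 30/33 = 166.36 → 166.
border pick-up: 103 × 20/23 = 89.57 → 90.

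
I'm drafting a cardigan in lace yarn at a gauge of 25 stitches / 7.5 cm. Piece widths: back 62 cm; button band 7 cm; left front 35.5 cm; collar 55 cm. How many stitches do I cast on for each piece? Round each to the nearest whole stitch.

Rate = 25/7.5 = 3.333 sts per cm.
back: 62 × 3.333 = 206.67 → 207.
button band: 7 × 3.333 = 23.33 → 23.
left front: 35.5 × 3.333 = 118.33 → 118.
collar: 55 × 3.333 = 183.33 → 183.

back 207; button band 23; left front 118; collar 183.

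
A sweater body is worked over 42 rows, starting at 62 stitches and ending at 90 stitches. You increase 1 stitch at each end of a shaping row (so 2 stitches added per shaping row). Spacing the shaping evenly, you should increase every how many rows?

Stitches to add: |90 − 62| = 28.
Shaping rows needed: 28 / 2 = 14.
42 rows / 14 = every 3 rows.

Increase every 3rd row.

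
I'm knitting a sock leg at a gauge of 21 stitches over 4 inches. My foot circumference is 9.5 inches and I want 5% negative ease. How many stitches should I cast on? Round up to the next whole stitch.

48 stitches.

Finished = 9.5 × 0.95 = 9.03 in.
21 / 4 = 5.25 sts per inch.
9.03 × 5.25 = 47.38 sts.
→ 48 sts.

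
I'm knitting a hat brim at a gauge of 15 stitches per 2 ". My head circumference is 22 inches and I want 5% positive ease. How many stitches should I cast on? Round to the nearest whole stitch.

Cast on 173 stitches.

Finished = 22 × 1.05 = 23.10 in.
15 / 2 = 7.5 sts per inch.
23.10 × 7.5 = 173.25 sts.
→ 173 sts.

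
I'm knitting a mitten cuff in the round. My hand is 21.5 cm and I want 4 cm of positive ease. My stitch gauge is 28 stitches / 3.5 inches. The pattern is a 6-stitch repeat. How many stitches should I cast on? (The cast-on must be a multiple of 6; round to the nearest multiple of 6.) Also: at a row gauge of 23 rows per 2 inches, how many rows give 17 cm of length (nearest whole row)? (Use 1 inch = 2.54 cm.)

Finished = 21.5 + 4 = 25.5 cm.
25.5 cm × 1/2.54 = 10.04 inches.
28/3.5 = 8 sts per in; 10.04 × 8 = 80.31 sts.
Nearest multiple of 6 → 78.
17 cm = 6.69 inches; × 11.5 = 76.97 → 77 rows.

Cast on 78 stitches; work 77 rows.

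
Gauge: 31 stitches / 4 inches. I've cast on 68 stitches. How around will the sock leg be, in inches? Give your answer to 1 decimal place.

31 stitches / 4 inch = 7.75 stitches per inch.
68 / 7.75 = 8.77 inches.

8.8 inches.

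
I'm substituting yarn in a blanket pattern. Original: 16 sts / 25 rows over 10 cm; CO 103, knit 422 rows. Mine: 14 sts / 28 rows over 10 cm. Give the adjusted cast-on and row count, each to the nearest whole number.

Stitches: 103 × 14/16 = 90.12 → 90.
Rows: 422 × 28/25 = 472.64 → 473.

Cast on 90 stitches; work 473 rows.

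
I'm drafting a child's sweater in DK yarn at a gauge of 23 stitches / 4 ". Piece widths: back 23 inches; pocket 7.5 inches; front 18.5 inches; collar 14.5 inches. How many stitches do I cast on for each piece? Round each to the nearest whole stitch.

Rate = 23/4 = 5.75 sts per in.
back: 23 × 5.75 = 132.25 → 132.
pocket: 7.5 × 5.75 = 43.12 → 43.
front: 18.5 × 5.75 = 106.38 → 106.
collar: 14.5 × 5.75 = 83.38 → 83.

back 132; pocket 43; front 106; collar 83.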